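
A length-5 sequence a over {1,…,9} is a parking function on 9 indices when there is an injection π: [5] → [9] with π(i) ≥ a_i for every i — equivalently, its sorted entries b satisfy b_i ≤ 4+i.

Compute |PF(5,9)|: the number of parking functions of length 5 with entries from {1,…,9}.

#PF = 5·10^4 = 5·10000 = 50000 [KW]
Example (9,7,6,5,6) → sorted (5,6,6,7,9): b_i ≤ 4+i ∀i, a PF.

50000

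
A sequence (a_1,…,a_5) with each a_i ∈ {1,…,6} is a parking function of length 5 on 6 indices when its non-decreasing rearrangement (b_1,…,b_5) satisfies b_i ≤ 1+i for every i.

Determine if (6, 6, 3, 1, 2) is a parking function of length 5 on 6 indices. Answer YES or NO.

Order a: b = (1, 2, 3, 6, 6).
  b_1=1 ≤ 2
  b_2=2 ≤ 3
  b_3=3 ≤ 4
  b_4=6 > 5
  fails at i=4 ⇒ NO

NO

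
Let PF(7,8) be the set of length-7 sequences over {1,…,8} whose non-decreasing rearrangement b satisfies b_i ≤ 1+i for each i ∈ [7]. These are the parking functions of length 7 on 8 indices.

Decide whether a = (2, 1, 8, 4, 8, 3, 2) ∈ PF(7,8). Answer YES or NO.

Order a: b = (1, 2, 2, 3, 4, 8, 8).
  b_1=1 ≤ 2
  b_2=2 ≤ 3
  b_3=2 ≤ 4
  b_4=3 ≤ 5
  b_5=4 ≤ 6
  b_6=8 > 7
  fails at i=6 ⇒ NO

NO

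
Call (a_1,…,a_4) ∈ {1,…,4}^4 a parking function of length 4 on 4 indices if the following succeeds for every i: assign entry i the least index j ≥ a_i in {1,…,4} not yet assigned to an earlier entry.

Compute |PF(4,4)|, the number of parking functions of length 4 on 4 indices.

125

Count = (5−4)·5^(4−1) = 1·125 = 125 (Konheim–Weiss)
One tuple (2,4,3,1) → sorted (1,2,3,4): b_i ≤ i ∀i, a PF.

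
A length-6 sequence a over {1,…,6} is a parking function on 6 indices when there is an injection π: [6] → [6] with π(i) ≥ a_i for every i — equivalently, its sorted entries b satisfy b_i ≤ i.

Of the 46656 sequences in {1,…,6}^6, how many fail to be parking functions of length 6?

Count = (6−6+1)·(6+1)^(6−1) = 1 · 16807 = 16807 [KW]
Example (4,5,4,5,5,3) → sorted (3,4,4,5,5,5): b_1=3>1, not a PF.
Total 46656; non-PF = 46656−16807 = 29849

29849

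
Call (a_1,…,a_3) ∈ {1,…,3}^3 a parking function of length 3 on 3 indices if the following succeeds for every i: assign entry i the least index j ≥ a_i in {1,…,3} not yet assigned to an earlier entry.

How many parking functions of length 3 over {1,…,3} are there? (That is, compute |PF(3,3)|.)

#PF = 1·4^2 = 1 · 16 = 16 (Pollak)
E.g. (1,1,3) → sorted (1,1,3): b_i ≤ i ∀i, a PF.

16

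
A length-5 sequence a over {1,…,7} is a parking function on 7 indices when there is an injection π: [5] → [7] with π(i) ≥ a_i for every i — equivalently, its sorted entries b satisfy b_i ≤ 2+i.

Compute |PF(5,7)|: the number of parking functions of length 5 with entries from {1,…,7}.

12288

Count = 3·8^4 = 3 · 4096 = 12288 (Konheim–Weiss)
E.g. (1,2,2,1,6) → sorted (1,1,2,2,6): b_i ≤ 2+i ∀i, a PF.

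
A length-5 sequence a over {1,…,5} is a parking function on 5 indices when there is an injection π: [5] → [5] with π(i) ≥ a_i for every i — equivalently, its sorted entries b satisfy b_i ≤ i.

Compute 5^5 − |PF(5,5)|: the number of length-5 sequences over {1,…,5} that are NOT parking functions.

1829

|PF| = 1·6^4 = 1×1296 = 1296
Example (1,4,3,4,3) → sorted (1,3,3,4,4): b_2=3>2, not a PF.
5^5 − 1296 = 3125 − 1296 = 1829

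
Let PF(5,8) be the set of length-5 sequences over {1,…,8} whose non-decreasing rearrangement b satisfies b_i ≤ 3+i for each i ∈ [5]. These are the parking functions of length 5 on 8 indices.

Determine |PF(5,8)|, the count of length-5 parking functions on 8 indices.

Count = (9−5)·9^(5−1) = 4·6561 = 26244 (Pollak)
Example (4,2,5,6,1) → sorted (1,2,4,5,6): b_i ≤ 3+i ∀i, a PF.

26244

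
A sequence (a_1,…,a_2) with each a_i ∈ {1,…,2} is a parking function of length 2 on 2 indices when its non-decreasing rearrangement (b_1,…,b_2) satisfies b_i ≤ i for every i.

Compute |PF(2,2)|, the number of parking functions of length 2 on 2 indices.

3

#PF = (2+1−2)·(2+1)^{2−1} = 1 · 3 = 3 [KW]
E.g. (2,1) → sorted (1,2): b_i ≤ i ∀i, a PF.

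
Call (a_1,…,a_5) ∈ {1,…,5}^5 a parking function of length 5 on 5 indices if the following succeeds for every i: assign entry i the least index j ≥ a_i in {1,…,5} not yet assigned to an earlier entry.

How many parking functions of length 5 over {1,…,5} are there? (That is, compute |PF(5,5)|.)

1296

Count = 1·6^4 = 1·1296 = 1296
E.g. (5,2,1,4,2) → sorted (1,2,2,4,5): b_i ≤ i ∀i, a PF.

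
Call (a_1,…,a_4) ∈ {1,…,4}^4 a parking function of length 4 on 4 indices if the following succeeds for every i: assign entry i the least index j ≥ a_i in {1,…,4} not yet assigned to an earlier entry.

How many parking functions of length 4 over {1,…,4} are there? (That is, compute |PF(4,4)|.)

Count = 1·5^3 = 1 · 125 = 125 [KW]
Check (2,4,1,2) → sorted (1,2,2,4): b_i ≤ i ∀i, a PF.

125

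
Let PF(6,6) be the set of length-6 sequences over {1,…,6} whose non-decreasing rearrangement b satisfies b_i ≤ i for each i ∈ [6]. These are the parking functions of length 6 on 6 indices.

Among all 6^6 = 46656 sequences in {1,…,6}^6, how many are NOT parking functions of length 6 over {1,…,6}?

29849

|PF| = (6−6+1)·(6+1)^(6−1) = 1 · 16807 = 16807 [KW]
Example (6,2,1,6,5,4) → sorted (1,2,4,5,6,6): b_3=4>3, not a PF.
Total 46656; non-PF = 46656−16807 = 29849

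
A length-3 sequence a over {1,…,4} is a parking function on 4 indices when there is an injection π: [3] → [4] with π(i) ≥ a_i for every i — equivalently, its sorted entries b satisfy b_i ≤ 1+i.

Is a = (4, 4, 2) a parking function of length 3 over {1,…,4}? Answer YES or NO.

NO

Sorted: b = (2, 4, 4).
  b_1=2 ≤ 2
  b_2=4 > 3
  fails at i=2 ⇒ NO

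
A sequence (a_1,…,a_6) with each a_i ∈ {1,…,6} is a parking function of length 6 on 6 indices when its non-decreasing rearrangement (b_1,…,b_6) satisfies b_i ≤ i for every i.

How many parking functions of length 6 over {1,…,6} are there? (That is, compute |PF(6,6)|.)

16807

|PF(6,6)| = 1·7^5 = 1·16807 = 16807 (Pollak)
One tuple (2,3,5,1,3,4) → sorted (1,2,3,3,4,5): b_i ≤ i ∀i, a PF.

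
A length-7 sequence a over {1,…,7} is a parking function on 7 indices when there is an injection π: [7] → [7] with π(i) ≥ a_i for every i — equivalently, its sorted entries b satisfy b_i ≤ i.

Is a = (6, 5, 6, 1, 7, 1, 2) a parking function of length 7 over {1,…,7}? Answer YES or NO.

NO

Sorted: b = (1, 1, 2, 5, 6, 6, 7).
  b_1=1 ≤ 1
  b_2=1 ≤ 2
  b_3=2 ≤ 3
  b_4=5 > 4
  fails at i=4 ⇒ NO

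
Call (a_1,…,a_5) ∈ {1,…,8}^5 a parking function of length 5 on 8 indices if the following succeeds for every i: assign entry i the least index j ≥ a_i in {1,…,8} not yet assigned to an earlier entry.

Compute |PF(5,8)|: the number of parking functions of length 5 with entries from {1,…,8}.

26244

|PF(5,8)| = (8+1−5)·(8+1)^{5−1} = 4×6561 = 26244 [KW]
Example (6,5,6,3,2) → sorted (2,3,5,6,6): b_i ≤ 3+i ∀i, a PF.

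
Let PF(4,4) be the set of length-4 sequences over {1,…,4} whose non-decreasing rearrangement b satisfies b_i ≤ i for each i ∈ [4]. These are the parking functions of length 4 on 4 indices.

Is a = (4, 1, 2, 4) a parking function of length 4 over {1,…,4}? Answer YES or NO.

NO

Rearranged: b = (1, 2, 4, 4).
  b_1=1 ≤ 1
  b_2=2 ≤ 2
  b_3=4 > 3
  fails at i=3 ⇒ NO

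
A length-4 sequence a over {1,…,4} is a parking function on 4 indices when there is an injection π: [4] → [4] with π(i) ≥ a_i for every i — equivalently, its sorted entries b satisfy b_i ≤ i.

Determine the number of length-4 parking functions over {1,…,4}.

125

|PF| = 1·5^3 = 1·125 = 125 (Konheim–Weiss)
One tuple (3,1,1,3) → sorted (1,1,3,3): b_i ≤ i ∀i, a PF.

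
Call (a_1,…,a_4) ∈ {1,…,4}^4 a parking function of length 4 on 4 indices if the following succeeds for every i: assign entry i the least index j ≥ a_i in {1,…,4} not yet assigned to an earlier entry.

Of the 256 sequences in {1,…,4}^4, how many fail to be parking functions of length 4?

|PF| = (4−4+1)·(4+1)^(4−1) = 1×125 = 125
One tuple (3,2,4,2) → sorted (2,2,3,4): b_1=2>1, not a PF.
Total 256; non-PF = 256−125 = 131

131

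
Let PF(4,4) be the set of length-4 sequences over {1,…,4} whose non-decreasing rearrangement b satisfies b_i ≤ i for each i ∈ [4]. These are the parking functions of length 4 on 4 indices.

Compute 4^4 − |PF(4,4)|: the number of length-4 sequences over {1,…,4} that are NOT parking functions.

131

|PF| = (4−4+1)·(4+1)^(4−1) = 1·125 = 125
Example (1,4,4,4) → sorted (1,4,4,4): b_2=4>2, not a PF.
Total 256; non-PF = 256−125 = 131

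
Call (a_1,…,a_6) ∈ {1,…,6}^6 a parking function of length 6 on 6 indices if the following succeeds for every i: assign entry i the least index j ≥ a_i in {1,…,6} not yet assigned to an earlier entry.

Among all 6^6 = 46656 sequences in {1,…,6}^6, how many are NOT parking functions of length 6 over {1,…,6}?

29849

Count = (7−6)·7^(6−1) = 1×16807 = 16807 (Pollak)
E.g. (2,2,6,6,6,6) → sorted (2,2,6,6,6,6): b_1=2>1, not a PF.
So 46656 − 16807 = 29849 fail.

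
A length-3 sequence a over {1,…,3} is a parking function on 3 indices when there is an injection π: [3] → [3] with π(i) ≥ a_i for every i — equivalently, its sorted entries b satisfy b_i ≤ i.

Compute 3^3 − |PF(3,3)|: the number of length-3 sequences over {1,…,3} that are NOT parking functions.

11

|PF| = 1·4^2 = 1 · 16 = 16 (Pollak)
E.g. (3,3,2) → sorted (2,3,3): b_1=2>1, not a PF.
3^3 − 16 = 27 − 16 = 11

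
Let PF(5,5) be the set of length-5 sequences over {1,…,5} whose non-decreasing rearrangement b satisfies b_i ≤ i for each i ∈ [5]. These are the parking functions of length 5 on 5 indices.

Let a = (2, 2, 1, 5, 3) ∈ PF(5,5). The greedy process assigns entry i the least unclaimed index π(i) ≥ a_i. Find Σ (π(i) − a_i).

2

Σπ = 15 ({1..5} each once); Σa = 2+2+1+5+3 = 13; disp = 15−13 = 2.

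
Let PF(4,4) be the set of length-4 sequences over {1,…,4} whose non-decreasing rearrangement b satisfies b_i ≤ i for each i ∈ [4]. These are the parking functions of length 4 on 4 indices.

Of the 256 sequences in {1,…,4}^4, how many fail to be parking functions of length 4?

#PF = (4−4+1)·(4+1)^(4−1) = 1·125 = 125 [KW]
Example (4,4,1,4) → sorted (1,4,4,4): b_2=4>2, not a PF.
Total 256; non-PF = 256−125 = 131

131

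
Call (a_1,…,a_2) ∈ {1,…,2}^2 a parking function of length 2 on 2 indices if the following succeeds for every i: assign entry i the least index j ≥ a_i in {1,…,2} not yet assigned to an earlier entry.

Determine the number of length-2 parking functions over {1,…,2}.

#PF = (2+1−2)·(2+1)^{2−1} = 1 · 3 = 3 (Pollak)
E.g. (1,1) → sorted (1,1): b_i ≤ i ∀i, a PF.

3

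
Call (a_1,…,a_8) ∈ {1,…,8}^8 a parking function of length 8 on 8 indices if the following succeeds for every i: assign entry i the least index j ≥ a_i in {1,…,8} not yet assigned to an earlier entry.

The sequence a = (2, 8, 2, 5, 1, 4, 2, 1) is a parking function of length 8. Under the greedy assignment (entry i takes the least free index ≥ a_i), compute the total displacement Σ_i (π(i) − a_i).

11

Σπ(i) = 1+…+8 = 36; Σa = 2+8+2+5+1+4+2+1 = 25; disp = 36−25 = 11.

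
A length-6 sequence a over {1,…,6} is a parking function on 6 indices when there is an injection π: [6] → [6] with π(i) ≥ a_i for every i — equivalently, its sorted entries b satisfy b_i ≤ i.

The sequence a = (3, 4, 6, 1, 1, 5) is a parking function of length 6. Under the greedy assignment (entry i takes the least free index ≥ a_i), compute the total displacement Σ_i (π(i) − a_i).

1

Σπ(i) = 1+…+6 = 21; Σa = 3+4+6+1+1+5 = 20; disp = 21−20 = 1.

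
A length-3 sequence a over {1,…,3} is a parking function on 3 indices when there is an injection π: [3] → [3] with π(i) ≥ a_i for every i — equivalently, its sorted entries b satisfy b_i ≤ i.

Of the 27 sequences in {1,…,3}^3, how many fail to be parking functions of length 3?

|PF(3,3)| = (4−3)·4^(3−1) = 1·16 = 16
E.g. (3,3,3) → sorted (3,3,3): b_1=3>1, not a PF.
3^3 − 16 = 27 − 16 = 11

11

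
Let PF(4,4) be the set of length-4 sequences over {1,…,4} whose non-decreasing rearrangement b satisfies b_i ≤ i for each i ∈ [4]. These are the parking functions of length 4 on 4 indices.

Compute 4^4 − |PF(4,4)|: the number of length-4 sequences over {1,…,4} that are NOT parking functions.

131

Count = (4+1−4)·(4+1)^{4−1} = 1 · 125 = 125 [KW]
Check (4,2,1,4) → sorted (1,2,4,4): b_3=4>3, not a PF.
4^4 − 125 = 256 − 125 = 131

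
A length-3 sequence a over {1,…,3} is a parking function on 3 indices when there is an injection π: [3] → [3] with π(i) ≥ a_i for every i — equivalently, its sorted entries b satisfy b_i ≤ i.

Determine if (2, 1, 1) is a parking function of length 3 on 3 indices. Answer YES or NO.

YES

Rearranged: b = (1, 1, 2).
  b_1=1 ≤ 1
  b_2=1 ≤ 2
  b_3=2 ≤ 3
All bounds hold ⇒ YES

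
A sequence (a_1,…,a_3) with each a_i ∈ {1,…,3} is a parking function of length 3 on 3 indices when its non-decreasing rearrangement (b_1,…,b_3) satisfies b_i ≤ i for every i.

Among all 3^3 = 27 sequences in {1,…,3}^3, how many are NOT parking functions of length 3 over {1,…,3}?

11

|PF| = (4−3)·4^(3−1) = 1 · 16 = 16 (Pollak)
Check (2,3,2) → sorted (2,2,3): b_1=2>1, not a PF.
Total 27; non-PF = 27−16 = 11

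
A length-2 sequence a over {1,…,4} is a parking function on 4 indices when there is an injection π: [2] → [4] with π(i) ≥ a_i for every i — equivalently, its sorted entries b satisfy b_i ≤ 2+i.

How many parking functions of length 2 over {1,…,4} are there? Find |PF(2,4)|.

Count = (4−2+1)·(4+1)^(2−1) = 3·5 = 15
E.g. (2,1) → sorted (1,2): b_i ≤ 2+i ∀i, a PF.

15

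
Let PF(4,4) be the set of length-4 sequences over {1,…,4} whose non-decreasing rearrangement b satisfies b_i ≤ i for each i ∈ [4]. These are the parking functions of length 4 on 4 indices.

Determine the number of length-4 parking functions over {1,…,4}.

125

Count = (4−4+1)·(4+1)^(4−1) = 1×125 = 125 (Pollak)
Check (1,3,1,1) → sorted (1,1,1,3): b_i ≤ i ∀i, a PF.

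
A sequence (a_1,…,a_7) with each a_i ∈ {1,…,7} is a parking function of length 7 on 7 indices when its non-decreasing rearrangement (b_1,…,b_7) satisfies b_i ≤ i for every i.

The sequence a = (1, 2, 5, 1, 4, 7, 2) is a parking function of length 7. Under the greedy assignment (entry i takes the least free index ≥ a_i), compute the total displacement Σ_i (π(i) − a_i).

Σπ = 7·8/2 = 28 (π permutes [7]); Σa = 1+2+5+1+4+7+2 = 22; disp = 28−22 = 6.

6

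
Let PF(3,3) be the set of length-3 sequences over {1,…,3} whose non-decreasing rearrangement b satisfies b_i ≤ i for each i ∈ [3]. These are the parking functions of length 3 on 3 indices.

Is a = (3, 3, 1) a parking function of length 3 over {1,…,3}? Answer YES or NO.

Rearranged: b = (1, 3, 3).
  b_1=1 ≤ 1
  b_2=3 > 2
  fails at i=2 ⇒ NO

NO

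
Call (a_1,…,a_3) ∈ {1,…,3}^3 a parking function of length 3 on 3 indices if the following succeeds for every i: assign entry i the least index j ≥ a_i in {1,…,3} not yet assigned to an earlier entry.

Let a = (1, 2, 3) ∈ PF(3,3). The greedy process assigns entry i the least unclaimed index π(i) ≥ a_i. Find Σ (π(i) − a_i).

0

Σπ(i) = 1+…+3 = 6; Σa = 1+2+3 = 6; disp = 6−6 = 0.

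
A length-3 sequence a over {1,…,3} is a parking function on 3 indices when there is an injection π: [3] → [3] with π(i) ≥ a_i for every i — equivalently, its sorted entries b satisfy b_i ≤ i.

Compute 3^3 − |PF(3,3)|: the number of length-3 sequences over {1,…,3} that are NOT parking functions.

#PF = (4−3)·4^(3−1) = 1·16 = 16 (Pollak)
Example (2,3,3) → sorted (2,3,3): b_1=2>1, not a PF.
Total 27; non-PF = 27−16 = 11

11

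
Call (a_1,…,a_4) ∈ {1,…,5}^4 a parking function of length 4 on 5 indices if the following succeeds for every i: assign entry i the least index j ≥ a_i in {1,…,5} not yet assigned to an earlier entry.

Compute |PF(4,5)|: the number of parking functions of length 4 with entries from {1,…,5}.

432

|PF(4,5)| = (6−4)·6^(4−1) = 2×216 = 432 (Pollak)
E.g. (3,4,1,3) → sorted (1,3,3,4): b_i ≤ 1+i ∀i, a PF.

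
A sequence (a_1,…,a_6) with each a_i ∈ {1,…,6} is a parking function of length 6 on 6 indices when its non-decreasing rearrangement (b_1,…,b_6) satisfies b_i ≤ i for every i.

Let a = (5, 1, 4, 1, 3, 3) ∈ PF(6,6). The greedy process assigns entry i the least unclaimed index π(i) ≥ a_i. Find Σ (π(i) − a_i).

Σπ = 6·7/2 = 21 (π permutes [6]); Σa = 5+1+4+1+3+3 = 17; disp = 21−17 = 4.

4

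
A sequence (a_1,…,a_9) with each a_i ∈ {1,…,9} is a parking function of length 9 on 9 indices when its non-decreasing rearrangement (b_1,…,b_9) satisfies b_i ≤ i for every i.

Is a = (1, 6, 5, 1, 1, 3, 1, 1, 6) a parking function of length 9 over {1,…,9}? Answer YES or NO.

YES

Rearranged: b = (1, 1, 1, 1, 1, 3, 5, 6, 6).
  b_1=1 ≤ 1
  b_2=1 ≤ 2
  b_3=1 ≤ 3
  b_4=1 ≤ 4
  b_5=1 ≤ 5
  b_6=3 ≤ 6
  b_7=5 ≤ 7
  b_8=6 ≤ 8
  b_9=6 ≤ 9
All bounds hold ⇒ YES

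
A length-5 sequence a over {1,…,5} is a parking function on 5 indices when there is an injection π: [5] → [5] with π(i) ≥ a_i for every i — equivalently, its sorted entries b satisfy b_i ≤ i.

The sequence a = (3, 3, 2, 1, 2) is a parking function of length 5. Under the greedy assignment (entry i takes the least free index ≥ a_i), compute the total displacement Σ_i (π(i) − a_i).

4

Σπ = 5·6/2 = 15 (π permutes [5]); Σa = 3+3+2+1+2 = 11; disp = 15−11 = 4.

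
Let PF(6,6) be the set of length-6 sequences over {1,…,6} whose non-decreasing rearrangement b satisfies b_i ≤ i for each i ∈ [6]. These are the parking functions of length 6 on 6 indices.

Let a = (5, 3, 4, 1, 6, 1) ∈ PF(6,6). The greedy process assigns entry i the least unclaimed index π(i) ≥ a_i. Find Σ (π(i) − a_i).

Σπ(i) = 1+…+6 = 21; Σa = 5+3+4+1+6+1 = 20; disp = 21−20 = 1.

1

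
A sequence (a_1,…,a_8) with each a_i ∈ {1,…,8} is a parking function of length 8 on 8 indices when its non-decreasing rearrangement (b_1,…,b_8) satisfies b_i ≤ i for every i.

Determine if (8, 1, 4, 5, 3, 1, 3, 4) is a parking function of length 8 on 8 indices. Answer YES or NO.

YES

Rearranged: b = (1, 1, 3, 3, 4, 4, 5, 8).
  b_1=1 ≤ 1
  b_2=1 ≤ 2
  b_3=3 ≤ 3
  b_4=3 ≤ 4
  b_5=4 ≤ 5
  b_6=4 ≤ 6
  b_7=5 ≤ 7
  b_8=8 ≤ 8
All bounds hold ⇒ YES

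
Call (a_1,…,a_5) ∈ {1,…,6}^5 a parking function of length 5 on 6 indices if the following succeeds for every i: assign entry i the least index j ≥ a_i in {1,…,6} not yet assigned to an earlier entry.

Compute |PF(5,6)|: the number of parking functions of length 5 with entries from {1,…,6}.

Count = (6+1−5)·(6+1)^{5−1} = 2 · 2401 = 4802 (Konheim–Weiss)
One tuple (3,5,6,1,4) → sorted (1,3,4,5,6): b_i ≤ 1+i ∀i, a PF.

4802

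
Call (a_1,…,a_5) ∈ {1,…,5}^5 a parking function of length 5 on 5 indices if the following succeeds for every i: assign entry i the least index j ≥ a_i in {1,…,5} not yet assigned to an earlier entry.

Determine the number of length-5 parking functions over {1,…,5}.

|PF| = (5−5+1)·(5+1)^(5−1) = 1 · 1296 = 1296 [KW]
E.g. (3,5,1,1,2) → sorted (1,1,2,3,5): b_i ≤ i ∀i, a PF.

1296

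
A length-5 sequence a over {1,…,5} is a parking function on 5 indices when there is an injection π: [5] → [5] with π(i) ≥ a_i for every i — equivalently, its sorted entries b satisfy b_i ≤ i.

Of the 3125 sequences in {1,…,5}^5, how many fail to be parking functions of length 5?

1829

#PF = (5−5+1)·(5+1)^(5−1) = 1·1296 = 1296 (Konheim–Weiss)
One tuple (5,5,1,5,3) → sorted (1,3,5,5,5): b_2=3>2, not a PF.
Total 3125; non-PF = 3125−1296 = 1829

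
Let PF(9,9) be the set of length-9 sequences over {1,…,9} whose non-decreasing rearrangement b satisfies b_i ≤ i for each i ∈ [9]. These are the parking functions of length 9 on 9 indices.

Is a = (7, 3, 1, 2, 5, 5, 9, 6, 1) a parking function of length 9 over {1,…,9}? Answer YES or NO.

Sorted: b = (1, 1, 2, 3, 5, 5, 6, 7, 9).
  b_1=1 ≤ 1
  b_2=1 ≤ 2
  b_3=2 ≤ 3
  b_4=3 ≤ 4
  b_5=5 ≤ 5
  b_6=5 ≤ 6
  b_7=6 ≤ 7
  b_8=7 ≤ 8
  b_9=9 ≤ 9
All bounds hold ⇒ YES

YES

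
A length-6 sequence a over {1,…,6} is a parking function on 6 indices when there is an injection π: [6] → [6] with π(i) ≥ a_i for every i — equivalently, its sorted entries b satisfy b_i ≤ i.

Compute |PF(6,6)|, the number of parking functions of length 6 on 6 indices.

|PF| = (7−6)·7^(6−1) = 1×16807 = 16807 (Pollak)
E.g. (3,1,4,3,2,6) → sorted (1,2,3,3,4,6): b_i ≤ i ∀i, a PF.

16807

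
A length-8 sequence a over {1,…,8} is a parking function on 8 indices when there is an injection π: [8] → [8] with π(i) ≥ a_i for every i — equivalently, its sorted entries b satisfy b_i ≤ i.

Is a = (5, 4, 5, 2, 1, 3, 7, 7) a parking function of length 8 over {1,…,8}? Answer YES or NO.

Order a: b = (1, 2, 3, 4, 5, 5, 7, 7).
  b_1=1 ≤ 1
  b_2=2 ≤ 2
  b_3=3 ≤ 3
  b_4=4 ≤ 4
  b_5=5 ≤ 5
  b_6=5 ≤ 6
  b_7=7 ≤ 7
  b_8=7 ≤ 8
All bounds hold ⇒ YES

YES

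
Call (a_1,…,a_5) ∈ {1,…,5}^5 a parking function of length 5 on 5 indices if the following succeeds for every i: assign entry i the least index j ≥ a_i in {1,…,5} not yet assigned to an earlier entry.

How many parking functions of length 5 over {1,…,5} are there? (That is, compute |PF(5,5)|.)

|PF| = (5+1−5)·(5+1)^{5−1} = 1 · 1296 = 1296
Check (1,4,1,1,5) → sorted (1,1,1,4,5): b_i ≤ i ∀i, a PF.

1296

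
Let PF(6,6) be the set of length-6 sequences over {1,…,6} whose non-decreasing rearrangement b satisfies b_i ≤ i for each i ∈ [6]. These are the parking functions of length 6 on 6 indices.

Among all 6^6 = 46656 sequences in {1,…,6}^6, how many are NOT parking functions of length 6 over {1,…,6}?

Count = (6+1−6)·(6+1)^{6−1} = 1·16807 = 16807 (Pollak)
Check (6,3,5,3,4,4) → sorted (3,3,4,4,5,6): b_1=3>1, not a PF.
Total 46656; non-PF = 46656−16807 = 29849

29849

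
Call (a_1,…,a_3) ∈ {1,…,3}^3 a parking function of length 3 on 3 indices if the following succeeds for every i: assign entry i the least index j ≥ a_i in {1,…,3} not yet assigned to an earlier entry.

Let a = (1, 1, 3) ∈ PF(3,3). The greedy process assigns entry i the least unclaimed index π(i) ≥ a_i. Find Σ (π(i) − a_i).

Σπ = 6 ({1..3} each once); Σa = 1+1+3 = 5; disp = 6−5 = 1.

1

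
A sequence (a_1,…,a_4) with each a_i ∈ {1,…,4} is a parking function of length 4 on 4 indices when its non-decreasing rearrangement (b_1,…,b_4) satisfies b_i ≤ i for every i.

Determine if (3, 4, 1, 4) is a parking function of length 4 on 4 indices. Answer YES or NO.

Order a: b = (1, 3, 4, 4).
  b_1=1 ≤ 1
  b_2=3 > 2
  fails at i=2 ⇒ NO

NO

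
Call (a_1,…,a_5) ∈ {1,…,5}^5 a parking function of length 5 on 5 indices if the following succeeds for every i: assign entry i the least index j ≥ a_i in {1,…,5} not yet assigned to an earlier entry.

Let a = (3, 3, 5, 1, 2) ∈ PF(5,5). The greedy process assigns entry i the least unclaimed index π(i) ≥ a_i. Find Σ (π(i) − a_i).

Σπ(i) = 1+…+5 = 15; Σa = 3+3+5+1+2 = 14; disp = 15−14 = 1.

1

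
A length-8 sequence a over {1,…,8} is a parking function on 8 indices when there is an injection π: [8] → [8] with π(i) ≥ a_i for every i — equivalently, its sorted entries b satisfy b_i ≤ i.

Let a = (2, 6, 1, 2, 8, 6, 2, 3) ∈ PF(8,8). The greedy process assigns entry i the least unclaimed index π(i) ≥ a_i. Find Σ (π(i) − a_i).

Σπ = 8·9/2 = 36 (π permutes [8]); Σa = 2+6+1+2+8+6+2+3 = 30; disp = 36−30 = 6.

6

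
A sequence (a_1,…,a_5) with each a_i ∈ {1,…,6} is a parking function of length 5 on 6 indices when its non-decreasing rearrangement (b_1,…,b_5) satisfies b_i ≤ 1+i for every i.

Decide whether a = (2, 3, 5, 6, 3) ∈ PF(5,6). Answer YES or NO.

Sorted: b = (2, 3, 3, 5, 6).
  b_1=2 ≤ 2
  b_2=3 ≤ 3
  b_3=3 ≤ 4
  b_4=5 ≤ 5
  b_5=6 ≤ 6
All bounds hold ⇒ YES

YES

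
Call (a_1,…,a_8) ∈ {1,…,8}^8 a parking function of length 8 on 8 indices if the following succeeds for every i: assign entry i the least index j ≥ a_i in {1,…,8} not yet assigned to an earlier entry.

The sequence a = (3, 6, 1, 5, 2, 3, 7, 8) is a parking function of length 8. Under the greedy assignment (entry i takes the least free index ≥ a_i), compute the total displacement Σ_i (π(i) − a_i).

Σπ = 8·9/2 = 36 (π permutes [8]); Σa = 3+6+1+5+2+3+7+8 = 35; disp = 36−35 = 1.

1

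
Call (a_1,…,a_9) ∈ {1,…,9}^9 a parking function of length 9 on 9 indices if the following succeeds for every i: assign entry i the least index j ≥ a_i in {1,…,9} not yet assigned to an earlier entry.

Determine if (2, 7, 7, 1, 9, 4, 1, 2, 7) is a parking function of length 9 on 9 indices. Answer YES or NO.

Sorted: b = (1, 1, 2, 2, 4, 7, 7, 7, 9).
  b_1=1 ≤ 1
  b_2=1 ≤ 2
  b_3=2 ≤ 3
  b_4=2 ≤ 4
  b_5=4 ≤ 5
  b_6=7 > 6
  fails at i=6 ⇒ NO

NO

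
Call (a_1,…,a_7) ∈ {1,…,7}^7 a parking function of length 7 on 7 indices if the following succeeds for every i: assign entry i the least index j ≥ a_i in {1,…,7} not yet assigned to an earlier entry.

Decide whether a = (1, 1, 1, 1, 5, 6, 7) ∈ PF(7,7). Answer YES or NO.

Sorted: b = (1, 1, 1, 1, 5, 6, 7).
  b_1=1 ≤ 1
  b_2=1 ≤ 2
  b_3=1 ≤ 3
  b_4=1 ≤ 4
  b_5=5 ≤ 5
  b_6=6 ≤ 6
  b_7=7 ≤ 7
All bounds hold ⇒ YES

YES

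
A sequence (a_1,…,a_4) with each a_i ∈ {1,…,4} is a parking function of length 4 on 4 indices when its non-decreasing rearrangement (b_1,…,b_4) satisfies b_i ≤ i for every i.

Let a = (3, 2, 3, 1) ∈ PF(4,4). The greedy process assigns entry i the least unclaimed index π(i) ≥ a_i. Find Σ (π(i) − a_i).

Σπ(i) = 1+…+4 = 10; Σa = 3+2+3+1 = 9; disp = 10−9 = 1.

1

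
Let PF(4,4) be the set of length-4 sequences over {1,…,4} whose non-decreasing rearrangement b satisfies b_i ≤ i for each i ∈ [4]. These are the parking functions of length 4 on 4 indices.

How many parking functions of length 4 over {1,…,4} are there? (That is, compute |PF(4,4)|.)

125

|PF| = (5−4)·5^(4−1) = 1 · 125 = 125 [KW]
Example (3,1,2,1) → sorted (1,1,2,3): b_i ≤ i ∀i, a PF.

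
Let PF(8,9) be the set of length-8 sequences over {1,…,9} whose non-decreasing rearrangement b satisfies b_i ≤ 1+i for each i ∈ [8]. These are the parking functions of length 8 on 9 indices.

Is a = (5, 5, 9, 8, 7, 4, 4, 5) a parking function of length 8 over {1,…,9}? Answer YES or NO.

Rearranged: b = (4, 4, 5, 5, 5, 7, 8, 9).
  b_1=4 > 2
  fails at i=1 ⇒ NO

NO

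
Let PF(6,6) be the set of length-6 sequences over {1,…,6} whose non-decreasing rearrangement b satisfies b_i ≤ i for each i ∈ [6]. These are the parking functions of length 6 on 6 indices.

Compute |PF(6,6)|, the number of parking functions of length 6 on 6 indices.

|PF(6,6)| = (7−6)·7^(6−1) = 1·16807 = 16807 [KW]
Example (2,5,3,1,3,5) → sorted (1,2,3,3,5,5): b_i ≤ i ∀i, a PF.

16807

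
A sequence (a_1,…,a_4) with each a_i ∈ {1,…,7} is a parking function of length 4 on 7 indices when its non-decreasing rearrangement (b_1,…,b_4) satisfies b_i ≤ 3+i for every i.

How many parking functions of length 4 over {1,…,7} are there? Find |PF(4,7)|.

|PF(4,7)| = (8−4)·8^(4−1) = 4×512 = 2048 [KW]
E.g. (2,2,4,2) → sorted (2,2,2,4): b_i ≤ 3+i ∀i, a PF.

2048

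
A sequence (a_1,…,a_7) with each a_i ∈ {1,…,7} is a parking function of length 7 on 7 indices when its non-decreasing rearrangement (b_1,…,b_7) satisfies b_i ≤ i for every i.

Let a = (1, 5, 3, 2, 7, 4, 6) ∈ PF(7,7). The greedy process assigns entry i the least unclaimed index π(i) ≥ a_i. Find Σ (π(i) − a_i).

0

Σπ = 7·8/2 = 28 (π permutes [7]); Σa = 1+5+3+2+7+4+6 = 28; disp = 28−28 = 0.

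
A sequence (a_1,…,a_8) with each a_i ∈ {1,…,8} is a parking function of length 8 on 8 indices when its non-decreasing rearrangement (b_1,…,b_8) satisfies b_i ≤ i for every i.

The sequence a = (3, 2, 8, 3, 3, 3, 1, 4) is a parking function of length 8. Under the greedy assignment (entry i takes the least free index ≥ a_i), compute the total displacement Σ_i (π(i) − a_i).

Σπ = 8·9/2 = 36 (π permutes [8]); Σa = 3+2+8+3+3+3+1+4 = 27; disp = 36−27 = 9.

9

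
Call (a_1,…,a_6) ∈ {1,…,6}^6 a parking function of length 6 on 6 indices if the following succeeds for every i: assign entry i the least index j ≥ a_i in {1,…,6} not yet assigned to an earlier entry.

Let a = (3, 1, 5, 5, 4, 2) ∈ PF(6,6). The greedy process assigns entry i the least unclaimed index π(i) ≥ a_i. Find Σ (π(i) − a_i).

Σπ = 21 ({1..6} each once); Σa = 3+1+5+5+4+2 = 20; disp = 21−20 = 1.

1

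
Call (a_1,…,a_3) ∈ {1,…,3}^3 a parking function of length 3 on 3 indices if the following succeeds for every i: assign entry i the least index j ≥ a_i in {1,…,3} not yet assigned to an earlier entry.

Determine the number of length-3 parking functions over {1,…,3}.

Count = (3+1−3)·(3+1)^{3−1} = 1 · 16 = 16
Check (2,1,2) → sorted (1,2,2): b_i ≤ i ∀i, a PF.

16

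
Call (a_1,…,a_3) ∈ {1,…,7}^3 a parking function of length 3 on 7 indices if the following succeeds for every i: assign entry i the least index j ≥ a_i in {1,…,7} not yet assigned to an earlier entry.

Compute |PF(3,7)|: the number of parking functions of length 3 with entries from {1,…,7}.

320

|PF(3,7)| = (8−3)·8^(3−1) = 5 · 64 = 320 [KW]
One tuple (6,5,6) → sorted (5,6,6): b_i ≤ 4+i ∀i, a PF.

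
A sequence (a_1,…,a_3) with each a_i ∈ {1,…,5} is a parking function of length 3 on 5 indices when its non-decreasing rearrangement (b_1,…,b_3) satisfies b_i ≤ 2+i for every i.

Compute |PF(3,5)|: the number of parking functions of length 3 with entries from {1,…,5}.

Count = 3·6^2 = 3×36 = 108 (Konheim–Weiss)
One tuple (3,3,4) → sorted (3,3,4): b_i ≤ 2+i ∀i, a PF.

108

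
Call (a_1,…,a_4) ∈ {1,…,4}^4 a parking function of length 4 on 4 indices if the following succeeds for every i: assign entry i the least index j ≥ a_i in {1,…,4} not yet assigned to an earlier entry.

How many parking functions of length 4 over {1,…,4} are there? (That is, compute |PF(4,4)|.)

125

|PF| = 1·5^3 = 1 · 125 = 125
Check (3,2,4,1) → sorted (1,2,3,4): b_i ≤ i ∀i, a PF.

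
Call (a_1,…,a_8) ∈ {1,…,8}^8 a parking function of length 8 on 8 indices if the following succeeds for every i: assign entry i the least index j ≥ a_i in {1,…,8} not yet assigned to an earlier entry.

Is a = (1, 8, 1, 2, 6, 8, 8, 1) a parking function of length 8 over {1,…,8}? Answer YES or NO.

NO

Order a: b = (1, 1, 1, 2, 6, 8, 8, 8).
  b_1=1 ≤ 1
  b_2=1 ≤ 2
  b_3=1 ≤ 3
  b_4=2 ≤ 4
  b_5=6 > 5
  fails at i=5 ⇒ NO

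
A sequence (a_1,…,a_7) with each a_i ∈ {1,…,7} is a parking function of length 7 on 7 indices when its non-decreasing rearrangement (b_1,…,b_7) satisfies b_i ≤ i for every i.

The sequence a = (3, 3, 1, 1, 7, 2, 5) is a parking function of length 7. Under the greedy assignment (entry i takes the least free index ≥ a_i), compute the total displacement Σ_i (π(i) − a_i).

6

Σπ = 7·8/2 = 28 (π permutes [7]); Σa = 3+3+1+1+7+2+5 = 22; disp = 28−22 = 6.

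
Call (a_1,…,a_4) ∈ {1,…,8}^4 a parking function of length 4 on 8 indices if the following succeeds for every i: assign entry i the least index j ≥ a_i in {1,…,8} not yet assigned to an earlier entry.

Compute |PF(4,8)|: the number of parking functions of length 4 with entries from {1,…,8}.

|PF| = 5·9^3 = 5·729 = 3645 (Pollak)
Check (6,3,6,4) → sorted (3,4,6,6): b_i ≤ 4+i ∀i, a PF.

3645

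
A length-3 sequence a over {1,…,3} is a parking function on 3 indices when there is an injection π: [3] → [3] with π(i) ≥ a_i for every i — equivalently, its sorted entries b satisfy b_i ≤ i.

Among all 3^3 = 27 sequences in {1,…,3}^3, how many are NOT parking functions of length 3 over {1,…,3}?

11

|PF(3,3)| = (3+1−3)·(3+1)^{3−1} = 1 · 16 = 16 (Pollak)
E.g. (1,3,3) → sorted (1,3,3): b_2=3>2, not a PF.
So 27 − 16 = 11 fail.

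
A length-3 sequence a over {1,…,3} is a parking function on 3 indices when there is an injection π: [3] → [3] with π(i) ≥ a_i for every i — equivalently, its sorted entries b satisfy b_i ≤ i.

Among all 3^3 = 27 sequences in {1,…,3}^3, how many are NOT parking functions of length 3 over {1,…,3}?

11

|PF(3,3)| = (3−3+1)·(3+1)^(3−1) = 1×16 = 16 [KW]
One tuple (3,2,3) → sorted (2,3,3): b_1=2>1, not a PF.
So 27 − 16 = 11 fail.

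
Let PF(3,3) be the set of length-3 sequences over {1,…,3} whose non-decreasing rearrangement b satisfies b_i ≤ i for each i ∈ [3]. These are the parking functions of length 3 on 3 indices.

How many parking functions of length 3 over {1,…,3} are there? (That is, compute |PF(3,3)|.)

16

|PF| = (3−3+1)·(3+1)^(3−1) = 1·16 = 16 (Pollak)
One tuple (2,3,1) → sorted (1,2,3): b_i ≤ i ∀i, a PF.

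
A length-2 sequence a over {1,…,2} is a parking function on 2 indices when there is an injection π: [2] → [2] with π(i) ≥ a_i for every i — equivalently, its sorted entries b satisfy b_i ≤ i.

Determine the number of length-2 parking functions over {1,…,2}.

3

|PF| = 1·3^1 = 1·3 = 3 [KW]
One tuple (1,1) → sorted (1,1): b_i ≤ i ∀i, a PF.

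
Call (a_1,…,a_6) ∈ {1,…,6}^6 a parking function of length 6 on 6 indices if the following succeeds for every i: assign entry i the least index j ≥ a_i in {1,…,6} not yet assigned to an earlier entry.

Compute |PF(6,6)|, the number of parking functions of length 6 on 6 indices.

Count = (6+1−6)·(6+1)^{6−1} = 1·16807 = 16807 (Konheim–Weiss)
Example (1,1,3,4,6,3) → sorted (1,1,3,3,4,6): b_i ≤ i ∀i, a PF.

16807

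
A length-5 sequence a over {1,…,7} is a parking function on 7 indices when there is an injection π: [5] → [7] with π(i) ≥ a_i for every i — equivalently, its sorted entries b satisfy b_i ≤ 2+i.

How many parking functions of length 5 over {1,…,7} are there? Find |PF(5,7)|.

Count = 3·8^4 = 3 · 4096 = 12288 (Pollak)
E.g. (2,2,7,6,3) → sorted (2,2,3,6,7): b_i ≤ 2+i ∀i, a PF.

12288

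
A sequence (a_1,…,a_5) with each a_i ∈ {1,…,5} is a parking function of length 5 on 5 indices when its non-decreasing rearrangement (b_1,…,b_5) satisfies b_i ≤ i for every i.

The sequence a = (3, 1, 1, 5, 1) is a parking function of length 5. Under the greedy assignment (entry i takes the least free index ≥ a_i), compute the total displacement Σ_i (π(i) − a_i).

Σπ(i) = 1+…+5 = 15; Σa = 3+1+1+5+1 = 11; disp = 15−11 = 4.

4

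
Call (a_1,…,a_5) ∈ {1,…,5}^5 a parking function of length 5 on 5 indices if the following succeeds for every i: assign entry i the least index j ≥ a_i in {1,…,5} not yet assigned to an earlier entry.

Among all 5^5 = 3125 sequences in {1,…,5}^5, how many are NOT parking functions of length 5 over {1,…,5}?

1829

|PF(5,5)| = 1·6^4 = 1 · 1296 = 1296 [KW]
Example (3,5,4,4,5) → sorted (3,4,4,5,5): b_1=3>1, not a PF.
Total 3125; non-PF = 3125−1296 = 1829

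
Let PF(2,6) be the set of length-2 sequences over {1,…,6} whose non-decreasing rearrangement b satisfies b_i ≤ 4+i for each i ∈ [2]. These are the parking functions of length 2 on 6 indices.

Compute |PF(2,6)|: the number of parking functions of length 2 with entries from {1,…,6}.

35

|PF(2,6)| = 5·7^1 = 5·7 = 35 (Pollak)
E.g. (6,2) → sorted (2,6): b_i ≤ 4+i ∀i, a PF.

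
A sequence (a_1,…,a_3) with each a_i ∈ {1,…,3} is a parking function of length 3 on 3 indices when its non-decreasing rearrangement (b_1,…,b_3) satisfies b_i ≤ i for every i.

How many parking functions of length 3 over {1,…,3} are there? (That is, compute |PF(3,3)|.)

16

#PF = (3−3+1)·(3+1)^(3−1) = 1×16 = 16 [KW]
E.g. (3,1,1) → sorted (1,1,3): b_i ≤ i ∀i, a PF.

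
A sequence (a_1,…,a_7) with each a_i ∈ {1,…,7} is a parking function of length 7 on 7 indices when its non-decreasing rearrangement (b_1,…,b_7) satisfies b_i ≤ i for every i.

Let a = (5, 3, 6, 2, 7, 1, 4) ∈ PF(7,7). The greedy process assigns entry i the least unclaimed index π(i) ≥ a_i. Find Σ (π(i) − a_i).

Σπ = 7·8/2 = 28 (π permutes [7]); Σa = 5+3+6+2+7+1+4 = 28; disp = 28−28 = 0.

0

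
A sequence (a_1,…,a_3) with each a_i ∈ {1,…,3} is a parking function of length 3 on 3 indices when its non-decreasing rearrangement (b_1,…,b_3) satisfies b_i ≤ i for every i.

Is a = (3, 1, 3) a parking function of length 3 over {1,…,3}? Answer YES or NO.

Sorted: b = (1, 3, 3).
  b_1=1 ≤ 1
  b_2=3 > 2
  fails at i=2 ⇒ NO

NO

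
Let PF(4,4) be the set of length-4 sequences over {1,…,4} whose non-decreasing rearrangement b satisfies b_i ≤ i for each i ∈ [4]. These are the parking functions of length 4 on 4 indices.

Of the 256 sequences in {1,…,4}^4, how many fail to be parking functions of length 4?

131

#PF = (5−4)·5^(4−1) = 1×125 = 125 (Konheim–Weiss)
Check (2,2,3,2) → sorted (2,2,2,3): b_1=2>1, not a PF.
So 256 − 125 = 131 fail.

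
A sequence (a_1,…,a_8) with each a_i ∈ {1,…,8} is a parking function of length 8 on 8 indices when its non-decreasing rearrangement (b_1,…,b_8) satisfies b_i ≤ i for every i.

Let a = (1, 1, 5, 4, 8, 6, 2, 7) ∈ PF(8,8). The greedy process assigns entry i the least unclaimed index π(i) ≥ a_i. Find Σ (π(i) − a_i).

2

Σπ(i) = 1+…+8 = 36; Σa = 1+1+5+4+8+6+2+7 = 34; disp = 36−34 = 2.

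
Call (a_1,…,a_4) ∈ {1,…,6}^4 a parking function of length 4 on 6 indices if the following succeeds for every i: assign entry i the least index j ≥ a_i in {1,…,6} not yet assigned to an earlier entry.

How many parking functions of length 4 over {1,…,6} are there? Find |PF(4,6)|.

Count = (7−4)·7^(4−1) = 3 · 343 = 1029
Example (4,4,3,6) → sorted (3,4,4,6): b_i ≤ 2+i ∀i, a PF.

1029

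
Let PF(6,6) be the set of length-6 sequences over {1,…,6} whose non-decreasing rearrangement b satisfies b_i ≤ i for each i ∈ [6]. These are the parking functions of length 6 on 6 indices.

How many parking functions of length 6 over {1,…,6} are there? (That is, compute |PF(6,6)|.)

|PF| = (6−6+1)·(6+1)^(6−1) = 1 · 16807 = 16807
Example (2,1,1,5,1,1) → sorted (1,1,1,1,2,5): b_i ≤ i ∀i, a PF.

16807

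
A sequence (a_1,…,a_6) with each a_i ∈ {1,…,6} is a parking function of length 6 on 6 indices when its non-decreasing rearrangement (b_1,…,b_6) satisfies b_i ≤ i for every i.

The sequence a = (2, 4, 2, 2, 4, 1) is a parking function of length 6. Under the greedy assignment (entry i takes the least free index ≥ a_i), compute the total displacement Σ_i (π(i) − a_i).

6

Σπ = 21 ({1..6} each once); Σa = 2+4+2+2+4+1 = 15; disp = 21−15 = 6.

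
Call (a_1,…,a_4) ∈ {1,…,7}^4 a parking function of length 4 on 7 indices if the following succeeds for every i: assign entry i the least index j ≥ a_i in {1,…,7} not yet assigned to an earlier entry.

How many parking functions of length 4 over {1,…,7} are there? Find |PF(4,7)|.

|PF(4,7)| = (7+1−4)·(7+1)^{4−1} = 4·512 = 2048 [KW]
One tuple (6,1,5,6) → sorted (1,5,6,6): b_i ≤ 3+i ∀i, a PF.

2048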